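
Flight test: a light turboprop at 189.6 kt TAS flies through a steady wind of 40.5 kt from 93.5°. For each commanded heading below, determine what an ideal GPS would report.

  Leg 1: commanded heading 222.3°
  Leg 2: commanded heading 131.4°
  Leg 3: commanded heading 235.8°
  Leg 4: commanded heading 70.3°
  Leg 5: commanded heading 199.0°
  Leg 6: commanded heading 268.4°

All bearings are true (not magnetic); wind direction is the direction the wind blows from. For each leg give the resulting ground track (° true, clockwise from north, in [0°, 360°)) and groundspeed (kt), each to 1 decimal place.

Leg 1: track=230.7°, groundspeed=217.3 kt
Leg 2: track=140.4°, groundspeed=159.6 kt
Leg 3: track=242.2°, groundspeed=223.0 kt
Leg 4: track=64.3°, groundspeed=153.2 kt
Leg 5: track=210.0°, groundspeed=204.2 kt
Leg 6: track=269.3°, groundspeed=230.0 kt

Leg 1: heading 222.3°; drift +8.4° → track 230.7°, groundspeed 217.3 kt
Leg 2: heading 131.4°; drift +9.0° → track 140.4°, groundspeed 159.6 kt
Leg 3: heading 235.8°; drift +6.4° → track 242.2°, groundspeed 223.0 kt
Leg 4: heading 70.3°; drift -6.0° → track 64.3°, groundspeed 153.2 kt
Leg 5: heading 199.0°; drift +11.0° → track 210.0°, groundspeed 204.2 kt
Leg 6: heading 268.4°; drift +0.9° → track 269.3°, groundspeed 230.0 kt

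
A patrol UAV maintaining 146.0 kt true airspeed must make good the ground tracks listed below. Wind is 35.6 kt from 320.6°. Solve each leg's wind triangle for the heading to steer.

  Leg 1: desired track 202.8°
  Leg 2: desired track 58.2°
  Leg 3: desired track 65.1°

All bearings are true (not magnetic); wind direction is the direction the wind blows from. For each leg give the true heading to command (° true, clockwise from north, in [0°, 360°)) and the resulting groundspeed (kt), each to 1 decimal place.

Leg 1: heading=215.3°, groundspeed=159.2 kt
Leg 2: heading=44.2°, groundspeed=146.4 kt
Leg 3: heading=51.4°, groundspeed=150.8 kt

Leg 1: desired track 202.8°; wind correction +12.5° → command heading 215.3°, groundspeed 159.2 kt
Leg 2: desired track 58.2°; wind correction -14.0° → command heading 44.2°, groundspeed 146.4 kt
Leg 3: desired track 65.1°; wind correction -13.7° → command heading 51.4°, groundspeed 150.8 kt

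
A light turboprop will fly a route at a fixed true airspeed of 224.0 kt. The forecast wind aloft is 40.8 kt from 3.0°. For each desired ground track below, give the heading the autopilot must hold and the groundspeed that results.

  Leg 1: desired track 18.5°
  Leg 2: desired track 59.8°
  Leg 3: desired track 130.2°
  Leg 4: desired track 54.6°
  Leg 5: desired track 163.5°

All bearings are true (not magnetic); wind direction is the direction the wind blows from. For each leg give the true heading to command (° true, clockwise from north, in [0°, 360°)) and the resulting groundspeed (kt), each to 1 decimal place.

Leg 1: desired track 18.5°; wind correction -2.8° → command heading 15.7°, groundspeed 184.4 kt
Leg 2: desired track 59.8°; wind correction -8.8° → command heading 51.0°, groundspeed 199.0 kt
Leg 3: desired track 130.2°; wind correction -8.3° → command heading 121.9°, groundspeed 246.3 kt
Leg 4: desired track 54.6°; wind correction -8.2° → command heading 46.4°, groundspeed 196.4 kt
Leg 5: desired track 163.5°; wind correction -3.5° → command heading 160.0°, groundspeed 262.0 kt

Leg 1: heading=15.7°, groundspeed=184.4 kt
Leg 2: heading=51.0°, groundspeed=199.0 kt
Leg 3: heading=121.9°, groundspeed=246.3 kt
Leg 4: heading=46.4°, groundspeed=196.4 kt
Leg 5: heading=160.0°, groundspeed=262.0 kt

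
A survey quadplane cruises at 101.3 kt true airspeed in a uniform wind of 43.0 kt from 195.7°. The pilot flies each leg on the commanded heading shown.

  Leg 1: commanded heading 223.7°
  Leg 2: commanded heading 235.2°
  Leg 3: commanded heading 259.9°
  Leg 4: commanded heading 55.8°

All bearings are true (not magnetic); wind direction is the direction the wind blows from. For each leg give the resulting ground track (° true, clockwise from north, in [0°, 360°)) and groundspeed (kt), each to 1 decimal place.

Leg 1: track=241.4°, groundspeed=66.5 kt
Leg 2: track=257.1°, groundspeed=73.4 kt
Leg 3: track=285.0°, groundspeed=91.2 kt
Leg 4: track=44.1°, groundspeed=137.0 kt

Leg 1: heading 223.7°; drift +17.7° → track 241.4°, groundspeed 66.5 kt
Leg 2: heading 235.2°; drift +21.9° → track 257.1°, groundspeed 73.4 kt
Leg 3: heading 259.9°; drift +25.1° → track 285.0°, groundspeed 91.2 kt
Leg 4: heading 55.8°; drift -11.7° → track 44.1°, groundspeed 137.0 kt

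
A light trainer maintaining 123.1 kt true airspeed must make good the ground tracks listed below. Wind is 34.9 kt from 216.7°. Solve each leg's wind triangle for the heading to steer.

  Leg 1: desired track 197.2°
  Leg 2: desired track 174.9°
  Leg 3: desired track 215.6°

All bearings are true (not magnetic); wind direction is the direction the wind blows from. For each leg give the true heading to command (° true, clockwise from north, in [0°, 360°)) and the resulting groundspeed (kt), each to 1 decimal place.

Leg 1: desired track 197.2°; wind correction +5.4° → command heading 202.6°, groundspeed 89.6 kt
Leg 2: desired track 174.9°; wind correction +10.9° → command heading 185.8°, groundspeed 94.9 kt
Leg 3: desired track 215.6°; wind correction +0.3° → command heading 215.9°, groundspeed 88.2 kt

Leg 1: heading=202.6°, groundspeed=89.6 kt
Leg 2: heading=185.8°, groundspeed=94.9 kt
Leg 3: heading=215.9°, groundspeed=88.2 kt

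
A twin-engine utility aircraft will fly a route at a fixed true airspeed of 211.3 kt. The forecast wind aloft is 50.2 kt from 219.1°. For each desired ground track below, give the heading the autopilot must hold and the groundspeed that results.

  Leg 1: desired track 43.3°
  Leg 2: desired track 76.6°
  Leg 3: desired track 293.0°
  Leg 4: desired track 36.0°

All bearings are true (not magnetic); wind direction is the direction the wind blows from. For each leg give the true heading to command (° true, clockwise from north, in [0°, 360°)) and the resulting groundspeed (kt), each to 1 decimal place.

Leg 1: desired track 43.3°; wind correction +1.0° → command heading 44.3°, groundspeed 261.3 kt
Leg 2: desired track 76.6°; wind correction +8.3° → command heading 84.9°, groundspeed 248.9 kt
Leg 3: desired track 293.0°; wind correction -13.2° → command heading 279.8°, groundspeed 191.8 kt
Leg 4: desired track 36.0°; wind correction -0.7° → command heading 35.3°, groundspeed 261.4 kt

Leg 1: heading=44.3°, groundspeed=261.3 kt
Leg 2: heading=84.9°, groundspeed=248.9 kt
Leg 3: heading=279.8°, groundspeed=191.8 kt
Leg 4: heading=35.3°, groundspeed=261.4 kt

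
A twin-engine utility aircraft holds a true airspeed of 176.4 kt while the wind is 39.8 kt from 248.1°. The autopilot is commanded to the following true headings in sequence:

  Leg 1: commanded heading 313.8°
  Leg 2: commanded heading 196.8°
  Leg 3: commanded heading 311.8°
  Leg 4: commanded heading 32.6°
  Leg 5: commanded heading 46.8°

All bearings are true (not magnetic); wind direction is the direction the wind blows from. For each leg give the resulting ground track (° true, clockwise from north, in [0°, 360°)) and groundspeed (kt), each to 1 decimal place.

Leg 1: track=326.6°, groundspeed=164.1 kt
Leg 2: track=185.2°, groundspeed=154.7 kt
Leg 3: track=324.5°, groundspeed=162.7 kt
Leg 4: track=38.9°, groundspeed=210.1 kt
Leg 5: track=50.7°, groundspeed=214.0 kt

Leg 1: heading 313.8°; drift +12.8° → track 326.6°, groundspeed 164.1 kt
Leg 2: heading 196.8°; drift -11.6° → track 185.2°, groundspeed 154.7 kt
Leg 3: heading 311.8°; drift +12.7° → track 324.5°, groundspeed 162.7 kt
Leg 4: heading 32.6°; drift +6.3° → track 38.9°, groundspeed 210.1 kt
Leg 5: heading 46.8°; drift +3.9° → track 50.7°, groundspeed 214.0 kt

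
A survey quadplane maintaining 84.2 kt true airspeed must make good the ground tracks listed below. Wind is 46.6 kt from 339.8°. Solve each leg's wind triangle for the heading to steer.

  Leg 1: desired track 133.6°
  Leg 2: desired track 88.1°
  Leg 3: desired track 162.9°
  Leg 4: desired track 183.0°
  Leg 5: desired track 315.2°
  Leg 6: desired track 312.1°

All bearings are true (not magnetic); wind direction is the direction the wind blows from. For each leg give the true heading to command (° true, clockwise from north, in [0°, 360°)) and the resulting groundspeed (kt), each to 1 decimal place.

Leg 1: desired track 133.6°; wind correction -14.1° → command heading 119.5°, groundspeed 123.5 kt
Leg 2: desired track 88.1°; wind correction -31.7° → command heading 56.4°, groundspeed 86.3 kt
Leg 3: desired track 162.9°; wind correction +1.7° → command heading 164.6°, groundspeed 130.7 kt
Leg 4: desired track 183.0°; wind correction +12.6° → command heading 195.6°, groundspeed 125.0 kt
Leg 5: desired track 315.2°; wind correction +13.3° → command heading 328.5°, groundspeed 39.6 kt
Leg 6: desired track 312.1°; wind correction +14.9° → command heading 327.0°, groundspeed 40.1 kt

Leg 1: heading=119.5°, groundspeed=123.5 kt
Leg 2: heading=56.4°, groundspeed=86.3 kt
Leg 3: heading=164.6°, groundspeed=130.7 kt
Leg 4: heading=195.6°, groundspeed=125.0 kt
Leg 5: heading=328.5°, groundspeed=39.6 kt
Leg 6: heading=327.0°, groundspeed=40.1 kt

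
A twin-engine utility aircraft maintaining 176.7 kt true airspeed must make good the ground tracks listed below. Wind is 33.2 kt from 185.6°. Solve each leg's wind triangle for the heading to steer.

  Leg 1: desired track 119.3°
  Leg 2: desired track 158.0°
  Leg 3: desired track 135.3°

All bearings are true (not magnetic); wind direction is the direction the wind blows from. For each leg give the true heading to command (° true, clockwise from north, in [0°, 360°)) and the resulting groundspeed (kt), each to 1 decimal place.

Leg 1: desired track 119.3°; wind correction +9.9° → command heading 129.2°, groundspeed 160.7 kt
Leg 2: desired track 158.0°; wind correction +5.0° → command heading 163.0°, groundspeed 146.6 kt
Leg 3: desired track 135.3°; wind correction +8.3° → command heading 143.6°, groundspeed 153.6 kt

Leg 1: heading=129.2°, groundspeed=160.7 kt
Leg 2: heading=163.0°, groundspeed=146.6 kt
Leg 3: heading=143.6°, groundspeed=153.6 kt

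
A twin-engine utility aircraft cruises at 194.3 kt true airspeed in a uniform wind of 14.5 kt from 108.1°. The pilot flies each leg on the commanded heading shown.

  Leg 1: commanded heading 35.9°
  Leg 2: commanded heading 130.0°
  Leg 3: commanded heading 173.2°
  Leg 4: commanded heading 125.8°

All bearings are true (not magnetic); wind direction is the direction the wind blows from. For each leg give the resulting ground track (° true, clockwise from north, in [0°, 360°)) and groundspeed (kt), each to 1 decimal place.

Leg 1: heading 35.9°; drift -4.2° → track 31.7°, groundspeed 190.4 kt
Leg 2: heading 130.0°; drift +1.7° → track 131.7°, groundspeed 180.9 kt
Leg 3: heading 173.2°; drift +4.0° → track 177.2°, groundspeed 188.7 kt
Leg 4: heading 125.8°; drift +1.4° → track 127.2°, groundspeed 180.5 kt

Leg 1: track=31.7°, groundspeed=190.4 kt
Leg 2: track=131.7°, groundspeed=180.9 kt
Leg 3: track=177.2°, groundspeed=188.7 kt
Leg 4: track=127.2°, groundspeed=180.5 kt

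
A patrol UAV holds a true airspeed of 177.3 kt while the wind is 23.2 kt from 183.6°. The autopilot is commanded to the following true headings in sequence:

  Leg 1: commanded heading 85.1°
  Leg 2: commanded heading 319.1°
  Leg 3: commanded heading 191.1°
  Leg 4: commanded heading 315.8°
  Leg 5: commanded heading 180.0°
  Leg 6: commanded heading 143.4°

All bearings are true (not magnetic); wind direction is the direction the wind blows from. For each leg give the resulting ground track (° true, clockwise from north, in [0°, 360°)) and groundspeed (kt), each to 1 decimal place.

Leg 1: track=77.9°, groundspeed=182.2 kt
Leg 2: track=323.9°, groundspeed=194.5 kt
Leg 3: track=192.2°, groundspeed=154.3 kt
Leg 4: track=320.9°, groundspeed=193.6 kt
Leg 5: track=179.5°, groundspeed=154.2 kt
Leg 6: track=138.0°, groundspeed=160.3 kt

Leg 1: heading 85.1°; drift -7.2° → track 77.9°, groundspeed 182.2 kt
Leg 2: heading 319.1°; drift +4.8° → track 323.9°, groundspeed 194.5 kt
Leg 3: heading 191.1°; drift +1.1° → track 192.2°, groundspeed 154.3 kt
Leg 4: heading 315.8°; drift +5.1° → track 320.9°, groundspeed 193.6 kt
Leg 5: heading 180.0°; drift -0.5° → track 179.5°, groundspeed 154.2 kt
Leg 6: heading 143.4°; drift -5.4° → track 138.0°, groundspeed 160.3 kt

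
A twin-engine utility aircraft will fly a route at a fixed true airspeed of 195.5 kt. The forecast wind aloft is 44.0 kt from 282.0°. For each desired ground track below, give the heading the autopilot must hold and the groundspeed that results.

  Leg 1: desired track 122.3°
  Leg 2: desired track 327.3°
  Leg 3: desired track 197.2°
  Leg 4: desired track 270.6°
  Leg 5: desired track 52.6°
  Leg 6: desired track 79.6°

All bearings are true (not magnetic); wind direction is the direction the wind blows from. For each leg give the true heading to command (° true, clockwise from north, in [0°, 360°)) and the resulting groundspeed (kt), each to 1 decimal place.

Leg 1: heading=126.8°, groundspeed=236.2 kt
Leg 2: heading=318.1°, groundspeed=162.0 kt
Leg 3: heading=210.2°, groundspeed=186.5 kt
Leg 4: heading=273.1°, groundspeed=152.2 kt
Leg 5: heading=42.8°, groundspeed=221.3 kt
Leg 6: heading=74.7°, groundspeed=235.5 kt

Leg 1: desired track 122.3°; wind correction +4.5° → command heading 126.8°, groundspeed 236.2 kt
Leg 2: desired track 327.3°; wind correction -9.2° → command heading 318.1°, groundspeed 162.0 kt
Leg 3: desired track 197.2°; wind correction +13.0° → command heading 210.2°, groundspeed 186.5 kt
Leg 4: desired track 270.6°; wind correction +2.5° → command heading 273.1°, groundspeed 152.2 kt
Leg 5: desired track 52.6°; wind correction -9.8° → command heading 42.8°, groundspeed 221.3 kt
Leg 6: desired track 79.6°; wind correction -4.9° → command heading 74.7°, groundspeed 235.5 kt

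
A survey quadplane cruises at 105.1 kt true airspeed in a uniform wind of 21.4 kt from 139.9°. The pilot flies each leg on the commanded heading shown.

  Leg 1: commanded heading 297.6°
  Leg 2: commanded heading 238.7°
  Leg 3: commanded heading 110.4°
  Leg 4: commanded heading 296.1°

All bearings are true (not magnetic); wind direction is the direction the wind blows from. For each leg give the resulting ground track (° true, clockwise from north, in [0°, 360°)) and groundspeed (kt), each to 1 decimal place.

Leg 1: heading 297.6°; drift +3.7° → track 301.3°, groundspeed 125.2 kt
Leg 2: heading 238.7°; drift +11.0° → track 249.7°, groundspeed 110.4 kt
Leg 3: heading 110.4°; drift -6.9° → track 103.5°, groundspeed 87.1 kt
Leg 4: heading 296.1°; drift +4.0° → track 300.1°, groundspeed 125.0 kt

Leg 1: track=301.3°, groundspeed=125.2 kt
Leg 2: track=249.7°, groundspeed=110.4 kt
Leg 3: track=103.5°, groundspeed=87.1 kt
Leg 4: track=300.1°, groundspeed=125.0 kt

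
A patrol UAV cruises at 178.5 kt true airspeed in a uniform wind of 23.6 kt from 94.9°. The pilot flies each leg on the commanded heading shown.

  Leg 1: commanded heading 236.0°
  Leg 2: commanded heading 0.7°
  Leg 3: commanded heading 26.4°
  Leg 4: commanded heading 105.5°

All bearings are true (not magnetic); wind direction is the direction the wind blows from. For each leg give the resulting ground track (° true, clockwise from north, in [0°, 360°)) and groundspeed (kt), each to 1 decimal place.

Leg 1: track=240.3°, groundspeed=197.4 kt
Leg 2: track=353.3°, groundspeed=181.8 kt
Leg 3: track=19.0°, groundspeed=171.3 kt
Leg 4: track=107.1°, groundspeed=155.4 kt

Leg 1: heading 236.0°; drift +4.3° → track 240.3°, groundspeed 197.4 kt
Leg 2: heading 0.7°; drift -7.4° → track 353.3°, groundspeed 181.8 kt
Leg 3: heading 26.4°; drift -7.4° → track 19.0°, groundspeed 171.3 kt
Leg 4: heading 105.5°; drift +1.6° → track 107.1°, groundspeed 155.4 kt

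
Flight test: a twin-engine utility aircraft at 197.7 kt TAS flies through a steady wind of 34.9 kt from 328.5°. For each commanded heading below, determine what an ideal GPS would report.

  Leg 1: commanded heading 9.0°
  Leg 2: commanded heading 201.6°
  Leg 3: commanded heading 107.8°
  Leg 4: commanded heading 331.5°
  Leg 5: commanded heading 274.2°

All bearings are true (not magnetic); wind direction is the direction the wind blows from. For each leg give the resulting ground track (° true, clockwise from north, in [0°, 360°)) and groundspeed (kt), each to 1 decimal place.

Leg 1: heading 9.0°; drift +7.5° → track 16.5°, groundspeed 172.7 kt
Leg 2: heading 201.6°; drift -7.3° → track 194.3°, groundspeed 220.4 kt
Leg 3: heading 107.8°; drift +5.8° → track 113.6°, groundspeed 225.3 kt
Leg 4: heading 331.5°; drift +0.6° → track 332.1°, groundspeed 162.9 kt
Leg 5: heading 274.2°; drift -9.1° → track 265.1°, groundspeed 179.6 kt

Leg 1: track=16.5°, groundspeed=172.7 kt
Leg 2: track=194.3°, groundspeed=220.4 kt
Leg 3: track=113.6°, groundspeed=225.3 kt
Leg 4: track=332.1°, groundspeed=162.9 kt
Leg 5: track=265.1°, groundspeed=179.6 kt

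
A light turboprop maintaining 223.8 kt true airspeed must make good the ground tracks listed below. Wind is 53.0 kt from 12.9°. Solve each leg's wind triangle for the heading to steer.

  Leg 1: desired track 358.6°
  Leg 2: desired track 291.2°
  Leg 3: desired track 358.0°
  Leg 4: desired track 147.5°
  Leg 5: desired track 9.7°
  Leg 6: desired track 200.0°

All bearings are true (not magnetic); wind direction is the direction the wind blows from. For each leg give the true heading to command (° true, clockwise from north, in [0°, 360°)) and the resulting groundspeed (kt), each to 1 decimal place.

Leg 1: desired track 358.6°; wind correction +3.4° → command heading 2.0°, groundspeed 172.1 kt
Leg 2: desired track 291.2°; wind correction +13.6° → command heading 304.8°, groundspeed 209.9 kt
Leg 3: desired track 358.0°; wind correction +3.5° → command heading 1.5°, groundspeed 172.2 kt
Leg 4: desired track 147.5°; wind correction -9.7° → command heading 137.8°, groundspeed 257.8 kt
Leg 5: desired track 9.7°; wind correction +0.8° → command heading 10.5°, groundspeed 170.9 kt
Leg 6: desired track 200.0°; wind correction +1.7° → command heading 201.7°, groundspeed 276.3 kt

Leg 1: heading=2.0°, groundspeed=172.1 kt
Leg 2: heading=304.8°, groundspeed=209.9 kt
Leg 3: heading=1.5°, groundspeed=172.2 kt
Leg 4: heading=137.8°, groundspeed=257.8 kt
Leg 5: heading=10.5°, groundspeed=170.9 kt
Leg 6: heading=201.7°, groundspeed=276.3 kt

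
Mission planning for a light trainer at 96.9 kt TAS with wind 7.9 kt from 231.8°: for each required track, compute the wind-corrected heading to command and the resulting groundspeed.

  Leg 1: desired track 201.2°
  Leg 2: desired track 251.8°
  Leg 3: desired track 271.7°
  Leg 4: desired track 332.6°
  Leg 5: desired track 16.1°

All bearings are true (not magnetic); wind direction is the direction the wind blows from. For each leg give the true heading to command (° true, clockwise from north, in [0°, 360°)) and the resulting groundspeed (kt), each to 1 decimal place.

Leg 1: heading=203.6°, groundspeed=90.0 kt
Leg 2: heading=250.2°, groundspeed=89.4 kt
Leg 3: heading=268.7°, groundspeed=90.7 kt
Leg 4: heading=328.0°, groundspeed=98.1 kt
Leg 5: heading=13.4°, groundspeed=103.2 kt

Leg 1: desired track 201.2°; wind correction +2.4° → command heading 203.6°, groundspeed 90.0 kt
Leg 2: desired track 251.8°; wind correction -1.6° → command heading 250.2°, groundspeed 89.4 kt
Leg 3: desired track 271.7°; wind correction -3.0° → command heading 268.7°, groundspeed 90.7 kt
Leg 4: desired track 332.6°; wind correction -4.6° → command heading 328.0°, groundspeed 98.1 kt
Leg 5: desired track 16.1°; wind correction -2.7° → command heading 13.4°, groundspeed 103.2 kt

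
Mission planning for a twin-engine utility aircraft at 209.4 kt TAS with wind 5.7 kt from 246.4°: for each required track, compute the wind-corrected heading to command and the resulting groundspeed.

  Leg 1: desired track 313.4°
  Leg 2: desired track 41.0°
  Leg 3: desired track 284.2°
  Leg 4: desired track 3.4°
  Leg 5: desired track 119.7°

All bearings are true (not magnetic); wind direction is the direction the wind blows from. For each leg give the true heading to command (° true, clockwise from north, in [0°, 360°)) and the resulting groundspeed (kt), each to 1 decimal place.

Leg 1: heading=312.0°, groundspeed=207.1 kt
Leg 2: heading=40.3°, groundspeed=214.5 kt
Leg 3: heading=283.2°, groundspeed=204.9 kt
Leg 4: heading=2.0°, groundspeed=211.9 kt
Leg 5: heading=121.0°, groundspeed=212.8 kt

Leg 1: desired track 313.4°; wind correction -1.4° → command heading 312.0°, groundspeed 207.1 kt
Leg 2: desired track 41.0°; wind correction -0.7° → command heading 40.3°, groundspeed 214.5 kt
Leg 3: desired track 284.2°; wind correction -1.0° → command heading 283.2°, groundspeed 204.9 kt
Leg 4: desired track 3.4°; wind correction -1.4° → command heading 2.0°, groundspeed 211.9 kt
Leg 5: desired track 119.7°; wind correction +1.3° → command heading 121.0°, groundspeed 212.8 kt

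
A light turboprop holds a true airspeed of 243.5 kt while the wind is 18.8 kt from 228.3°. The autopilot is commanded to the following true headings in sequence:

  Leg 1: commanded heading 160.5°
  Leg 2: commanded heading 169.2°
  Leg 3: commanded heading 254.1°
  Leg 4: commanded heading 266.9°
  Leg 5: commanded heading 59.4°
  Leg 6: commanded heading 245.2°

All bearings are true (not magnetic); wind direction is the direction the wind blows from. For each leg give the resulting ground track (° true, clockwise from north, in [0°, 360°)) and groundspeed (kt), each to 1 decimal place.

Leg 1: track=156.3°, groundspeed=237.0 kt
Leg 2: track=165.3°, groundspeed=234.4 kt
Leg 3: track=256.2°, groundspeed=226.7 kt
Leg 4: track=269.8°, groundspeed=229.1 kt
Leg 5: track=58.6°, groundspeed=262.0 kt
Leg 6: track=246.6°, groundspeed=225.6 kt

Leg 1: heading 160.5°; drift -4.2° → track 156.3°, groundspeed 237.0 kt
Leg 2: heading 169.2°; drift -3.9° → track 165.3°, groundspeed 234.4 kt
Leg 3: heading 254.1°; drift +2.1° → track 256.2°, groundspeed 226.7 kt
Leg 4: heading 266.9°; drift +2.9° → track 269.8°, groundspeed 229.1 kt
Leg 5: heading 59.4°; drift -0.8° → track 58.6°, groundspeed 262.0 kt
Leg 6: heading 245.2°; drift +1.4° → track 246.6°, groundspeed 225.6 kt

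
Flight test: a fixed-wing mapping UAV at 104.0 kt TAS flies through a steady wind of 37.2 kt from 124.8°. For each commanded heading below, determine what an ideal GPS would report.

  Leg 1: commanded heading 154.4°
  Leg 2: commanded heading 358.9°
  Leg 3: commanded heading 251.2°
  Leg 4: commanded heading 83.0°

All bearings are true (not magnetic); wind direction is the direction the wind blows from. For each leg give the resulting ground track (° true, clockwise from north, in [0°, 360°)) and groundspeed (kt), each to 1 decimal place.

Leg 1: track=168.8°, groundspeed=74.0 kt
Leg 2: track=345.4°, groundspeed=129.4 kt
Leg 3: track=264.6°, groundspeed=129.6 kt
Leg 4: track=65.0°, groundspeed=80.2 kt

Leg 1: heading 154.4°; drift +14.4° → track 168.8°, groundspeed 74.0 kt
Leg 2: heading 358.9°; drift -13.5° → track 345.4°, groundspeed 129.4 kt
Leg 3: heading 251.2°; drift +13.4° → track 264.6°, groundspeed 129.6 kt
Leg 4: heading 83.0°; drift -18.0° → track 65.0°, groundspeed 80.2 kt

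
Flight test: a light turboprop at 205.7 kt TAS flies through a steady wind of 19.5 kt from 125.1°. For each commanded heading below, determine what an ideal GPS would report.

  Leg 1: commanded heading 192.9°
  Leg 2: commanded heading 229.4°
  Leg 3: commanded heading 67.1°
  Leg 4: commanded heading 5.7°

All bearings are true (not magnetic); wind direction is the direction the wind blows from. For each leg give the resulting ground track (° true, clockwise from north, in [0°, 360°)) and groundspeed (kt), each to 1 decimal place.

Leg 1: track=198.1°, groundspeed=199.2 kt
Leg 2: track=234.5°, groundspeed=211.4 kt
Leg 3: track=62.3°, groundspeed=196.1 kt
Leg 4: track=1.2°, groundspeed=215.9 kt

Leg 1: heading 192.9°; drift +5.2° → track 198.1°, groundspeed 199.2 kt
Leg 2: heading 229.4°; drift +5.1° → track 234.5°, groundspeed 211.4 kt
Leg 3: heading 67.1°; drift -4.8° → track 62.3°, groundspeed 196.1 kt
Leg 4: heading 5.7°; drift -4.5° → track 1.2°, groundspeed 215.9 kt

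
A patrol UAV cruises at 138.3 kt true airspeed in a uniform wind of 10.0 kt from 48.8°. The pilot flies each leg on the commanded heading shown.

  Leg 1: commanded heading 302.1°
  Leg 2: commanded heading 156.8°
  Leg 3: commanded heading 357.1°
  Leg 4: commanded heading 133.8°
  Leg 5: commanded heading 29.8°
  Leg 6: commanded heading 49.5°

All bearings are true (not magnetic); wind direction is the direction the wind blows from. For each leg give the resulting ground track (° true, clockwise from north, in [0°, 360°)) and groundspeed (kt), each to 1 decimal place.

Leg 1: track=298.2°, groundspeed=141.5 kt
Leg 2: track=160.6°, groundspeed=141.7 kt
Leg 3: track=353.7°, groundspeed=132.3 kt
Leg 4: track=137.9°, groundspeed=137.8 kt
Leg 5: track=28.4°, groundspeed=128.9 kt
Leg 6: track=49.6°, groundspeed=128.3 kt

Leg 1: heading 302.1°; drift -3.9° → track 298.2°, groundspeed 141.5 kt
Leg 2: heading 156.8°; drift +3.8° → track 160.6°, groundspeed 141.7 kt
Leg 3: heading 357.1°; drift -3.4° → track 353.7°, groundspeed 132.3 kt
Leg 4: heading 133.8°; drift +4.1° → track 137.9°, groundspeed 137.8 kt
Leg 5: heading 29.8°; drift -1.4° → track 28.4°, groundspeed 128.9 kt
Leg 6: heading 49.5°; drift +0.1° → track 49.6°, groundspeed 128.3 kt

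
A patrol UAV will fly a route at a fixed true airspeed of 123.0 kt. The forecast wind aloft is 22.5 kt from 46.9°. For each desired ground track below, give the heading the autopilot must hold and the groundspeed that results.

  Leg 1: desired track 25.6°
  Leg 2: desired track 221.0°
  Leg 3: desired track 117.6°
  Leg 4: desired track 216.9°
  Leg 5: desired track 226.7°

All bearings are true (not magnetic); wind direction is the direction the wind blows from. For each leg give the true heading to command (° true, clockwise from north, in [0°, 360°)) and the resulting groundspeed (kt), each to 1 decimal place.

Leg 1: desired track 25.6°; wind correction +3.8° → command heading 29.4°, groundspeed 101.8 kt
Leg 2: desired track 221.0°; wind correction -1.1° → command heading 219.9°, groundspeed 145.4 kt
Leg 3: desired track 117.6°; wind correction -9.9° → command heading 107.7°, groundspeed 113.7 kt
Leg 4: desired track 216.9°; wind correction -1.8° → command heading 215.1°, groundspeed 145.1 kt
Leg 5: desired track 226.7°; wind correction +0.0° → command heading 226.7°, groundspeed 145.5 kt

Leg 1: heading=29.4°, groundspeed=101.8 kt
Leg 2: heading=219.9°, groundspeed=145.4 kt
Leg 3: heading=107.7°, groundspeed=113.7 kt
Leg 4: heading=215.1°, groundspeed=145.1 kt
Leg 5: heading=226.7°, groundspeed=145.5 kt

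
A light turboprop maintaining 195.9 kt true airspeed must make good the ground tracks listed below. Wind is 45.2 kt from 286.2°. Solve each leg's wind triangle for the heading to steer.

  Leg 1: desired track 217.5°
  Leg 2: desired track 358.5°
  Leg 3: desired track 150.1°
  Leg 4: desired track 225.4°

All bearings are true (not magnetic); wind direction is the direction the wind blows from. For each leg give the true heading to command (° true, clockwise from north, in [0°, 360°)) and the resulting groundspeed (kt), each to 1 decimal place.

Leg 1: heading=229.9°, groundspeed=174.9 kt
Leg 2: heading=345.8°, groundspeed=177.4 kt
Leg 3: heading=159.3°, groundspeed=225.9 kt
Leg 4: heading=237.0°, groundspeed=169.8 kt

Leg 1: desired track 217.5°; wind correction +12.4° → command heading 229.9°, groundspeed 174.9 kt
Leg 2: desired track 358.5°; wind correction -12.7° → command heading 345.8°, groundspeed 177.4 kt
Leg 3: desired track 150.1°; wind correction +9.2° → command heading 159.3°, groundspeed 225.9 kt
Leg 4: desired track 225.4°; wind correction +11.6° → command heading 237.0°, groundspeed 169.8 kt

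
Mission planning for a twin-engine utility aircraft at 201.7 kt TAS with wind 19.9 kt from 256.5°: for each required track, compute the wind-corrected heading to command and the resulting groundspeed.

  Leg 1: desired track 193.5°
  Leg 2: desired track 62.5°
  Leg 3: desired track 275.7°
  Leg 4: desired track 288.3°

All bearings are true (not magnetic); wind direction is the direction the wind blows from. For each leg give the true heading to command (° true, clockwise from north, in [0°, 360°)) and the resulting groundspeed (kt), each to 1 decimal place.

Leg 1: heading=198.5°, groundspeed=191.9 kt
Leg 2: heading=61.1°, groundspeed=221.0 kt
Leg 3: heading=273.8°, groundspeed=182.8 kt
Leg 4: heading=285.3°, groundspeed=184.5 kt

Leg 1: desired track 193.5°; wind correction +5.0° → command heading 198.5°, groundspeed 191.9 kt
Leg 2: desired track 62.5°; wind correction -1.4° → command heading 61.1°, groundspeed 221.0 kt
Leg 3: desired track 275.7°; wind correction -1.9° → command heading 273.8°, groundspeed 182.8 kt
Leg 4: desired track 288.3°; wind correction -3.0° → command heading 285.3°, groundspeed 184.5 kt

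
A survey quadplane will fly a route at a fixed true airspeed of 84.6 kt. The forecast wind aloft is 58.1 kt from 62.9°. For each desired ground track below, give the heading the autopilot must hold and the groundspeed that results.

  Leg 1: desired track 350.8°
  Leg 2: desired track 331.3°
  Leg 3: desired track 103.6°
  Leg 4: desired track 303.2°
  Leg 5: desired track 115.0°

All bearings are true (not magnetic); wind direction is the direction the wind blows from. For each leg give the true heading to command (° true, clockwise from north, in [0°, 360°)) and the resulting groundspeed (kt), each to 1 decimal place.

Leg 1: heading=31.6°, groundspeed=46.2 kt
Leg 2: heading=14.7°, groundspeed=63.1 kt
Leg 3: heading=77.0°, groundspeed=31.6 kt
Leg 4: heading=339.8°, groundspeed=96.7 kt
Leg 5: heading=82.2°, groundspeed=35.4 kt

Leg 1: desired track 350.8°; wind correction +40.8° → command heading 31.6°, groundspeed 46.2 kt
Leg 2: desired track 331.3°; wind correction +43.4° → command heading 14.7°, groundspeed 63.1 kt
Leg 3: desired track 103.6°; wind correction -26.6° → command heading 77.0°, groundspeed 31.6 kt
Leg 4: desired track 303.2°; wind correction +36.6° → command heading 339.8°, groundspeed 96.7 kt
Leg 5: desired track 115.0°; wind correction -32.8° → command heading 82.2°, groundspeed 35.4 kt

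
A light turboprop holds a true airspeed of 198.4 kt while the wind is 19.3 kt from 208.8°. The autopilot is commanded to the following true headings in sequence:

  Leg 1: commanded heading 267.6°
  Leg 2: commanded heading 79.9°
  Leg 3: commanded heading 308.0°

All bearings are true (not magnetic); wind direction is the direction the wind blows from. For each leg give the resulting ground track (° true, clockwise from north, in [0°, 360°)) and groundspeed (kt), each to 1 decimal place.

Leg 1: heading 267.6°; drift +5.0° → track 272.6°, groundspeed 189.1 kt
Leg 2: heading 79.9°; drift -4.1° → track 75.8°, groundspeed 211.1 kt
Leg 3: heading 308.0°; drift +5.4° → track 313.4°, groundspeed 202.4 kt

Leg 1: track=272.6°, groundspeed=189.1 kt
Leg 2: track=75.8°, groundspeed=211.1 kt
Leg 3: track=313.4°, groundspeed=202.4 kt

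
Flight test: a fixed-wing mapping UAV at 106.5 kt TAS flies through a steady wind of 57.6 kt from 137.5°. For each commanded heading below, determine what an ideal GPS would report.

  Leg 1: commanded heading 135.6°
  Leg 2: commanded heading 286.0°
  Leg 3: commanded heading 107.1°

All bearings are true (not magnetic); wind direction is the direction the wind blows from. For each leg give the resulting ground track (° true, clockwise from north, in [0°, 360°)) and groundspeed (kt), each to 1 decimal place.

Leg 1: track=133.4°, groundspeed=49.0 kt
Leg 2: track=296.9°, groundspeed=158.5 kt
Leg 3: track=79.9°, groundspeed=63.9 kt

Leg 1: heading 135.6°; drift -2.2° → track 133.4°, groundspeed 49.0 kt
Leg 2: heading 286.0°; drift +10.9° → track 296.9°, groundspeed 158.5 kt
Leg 3: heading 107.1°; drift -27.2° → track 79.9°, groundspeed 63.9 kt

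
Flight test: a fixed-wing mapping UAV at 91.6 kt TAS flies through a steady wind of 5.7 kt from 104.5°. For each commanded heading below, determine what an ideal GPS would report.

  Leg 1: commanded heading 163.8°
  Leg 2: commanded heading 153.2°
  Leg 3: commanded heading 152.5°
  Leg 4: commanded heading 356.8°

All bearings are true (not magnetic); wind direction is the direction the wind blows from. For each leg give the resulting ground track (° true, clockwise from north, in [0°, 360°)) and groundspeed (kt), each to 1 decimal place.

Leg 1: heading 163.8°; drift +3.2° → track 167.0°, groundspeed 88.8 kt
Leg 2: heading 153.2°; drift +2.8° → track 156.0°, groundspeed 87.9 kt
Leg 3: heading 152.5°; drift +2.8° → track 155.3°, groundspeed 87.9 kt
Leg 4: heading 356.8°; drift -3.3° → track 353.5°, groundspeed 93.5 kt

Leg 1: track=167.0°, groundspeed=88.8 kt
Leg 2: track=156.0°, groundspeed=87.9 kt
Leg 3: track=155.3°, groundspeed=87.9 kt
Leg 4: track=353.5°, groundspeed=93.5 kt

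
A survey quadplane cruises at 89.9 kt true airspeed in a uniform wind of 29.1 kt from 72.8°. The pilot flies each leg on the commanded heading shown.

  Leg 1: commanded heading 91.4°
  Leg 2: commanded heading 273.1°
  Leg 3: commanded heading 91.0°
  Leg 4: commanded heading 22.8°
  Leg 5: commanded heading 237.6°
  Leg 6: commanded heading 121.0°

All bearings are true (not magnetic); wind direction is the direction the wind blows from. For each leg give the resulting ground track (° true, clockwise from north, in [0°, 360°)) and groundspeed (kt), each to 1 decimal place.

Leg 1: heading 91.4°; drift +8.5° → track 99.9°, groundspeed 63.0 kt
Leg 2: heading 273.1°; drift -4.9° → track 268.2°, groundspeed 117.6 kt
Leg 3: heading 91.0°; drift +8.3° → track 99.3°, groundspeed 62.9 kt
Leg 4: heading 22.8°; drift -17.4° → track 5.4°, groundspeed 74.6 kt
Leg 5: heading 237.6°; drift +3.7° → track 241.3°, groundspeed 118.2 kt
Leg 6: heading 121.0°; drift +17.1° → track 138.1°, groundspeed 73.8 kt

Leg 1: track=99.9°, groundspeed=63.0 kt
Leg 2: track=268.2°, groundspeed=117.6 kt
Leg 3: track=99.3°, groundspeed=62.9 kt
Leg 4: track=5.4°, groundspeed=74.6 kt
Leg 5: track=241.3°, groundspeed=118.2 kt
Leg 6: track=138.1°, groundspeed=73.8 kt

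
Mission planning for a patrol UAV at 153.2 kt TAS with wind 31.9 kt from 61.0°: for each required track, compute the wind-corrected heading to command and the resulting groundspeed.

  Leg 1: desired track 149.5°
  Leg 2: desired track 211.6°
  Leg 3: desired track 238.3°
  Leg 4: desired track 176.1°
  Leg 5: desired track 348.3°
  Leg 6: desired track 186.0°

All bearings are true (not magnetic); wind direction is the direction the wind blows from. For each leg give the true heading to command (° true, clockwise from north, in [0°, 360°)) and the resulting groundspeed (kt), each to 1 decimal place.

Leg 1: desired track 149.5°; wind correction -12.0° → command heading 137.5°, groundspeed 149.0 kt
Leg 2: desired track 211.6°; wind correction -5.9° → command heading 205.7°, groundspeed 180.2 kt
Leg 3: desired track 238.3°; wind correction -0.6° → command heading 237.7°, groundspeed 185.1 kt
Leg 4: desired track 176.1°; wind correction -10.9° → command heading 165.2°, groundspeed 164.0 kt
Leg 5: desired track 348.3°; wind correction +11.5° → command heading 359.8°, groundspeed 140.7 kt
Leg 6: desired track 186.0°; wind correction -9.8° → command heading 176.2°, groundspeed 169.3 kt

Leg 1: heading=137.5°, groundspeed=149.0 kt
Leg 2: heading=205.7°, groundspeed=180.2 kt
Leg 3: heading=237.7°, groundspeed=185.1 kt
Leg 4: heading=165.2°, groundspeed=164.0 kt
Leg 5: heading=359.8°, groundspeed=140.7 kt
Leg 6: heading=176.2°, groundspeed=169.3 kt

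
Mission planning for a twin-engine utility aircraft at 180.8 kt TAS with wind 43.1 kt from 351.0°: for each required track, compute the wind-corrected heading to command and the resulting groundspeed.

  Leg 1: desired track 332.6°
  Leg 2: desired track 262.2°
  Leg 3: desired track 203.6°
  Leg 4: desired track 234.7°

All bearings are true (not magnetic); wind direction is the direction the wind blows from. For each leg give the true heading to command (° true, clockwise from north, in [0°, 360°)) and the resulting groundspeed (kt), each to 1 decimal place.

Leg 1: desired track 332.6°; wind correction +4.3° → command heading 336.9°, groundspeed 139.4 kt
Leg 2: desired track 262.2°; wind correction +13.8° → command heading 276.0°, groundspeed 174.7 kt
Leg 3: desired track 203.6°; wind correction +7.4° → command heading 211.0°, groundspeed 215.6 kt
Leg 4: desired track 234.7°; wind correction +12.3° → command heading 247.0°, groundspeed 195.7 kt

Leg 1: heading=336.9°, groundspeed=139.4 kt
Leg 2: heading=276.0°, groundspeed=174.7 kt
Leg 3: heading=211.0°, groundspeed=215.6 kt
Leg 4: heading=247.0°, groundspeed=195.7 kt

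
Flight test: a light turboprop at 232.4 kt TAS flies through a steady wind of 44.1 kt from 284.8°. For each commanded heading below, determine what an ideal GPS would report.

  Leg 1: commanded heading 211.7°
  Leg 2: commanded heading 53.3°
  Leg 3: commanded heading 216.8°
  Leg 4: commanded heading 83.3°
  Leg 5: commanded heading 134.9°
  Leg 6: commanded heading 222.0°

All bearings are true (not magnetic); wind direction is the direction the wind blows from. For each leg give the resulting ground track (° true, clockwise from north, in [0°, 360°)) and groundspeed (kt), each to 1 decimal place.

Leg 1: heading 211.7°; drift -10.9° → track 200.8°, groundspeed 223.6 kt
Leg 2: heading 53.3°; drift +7.6° → track 60.9°, groundspeed 262.1 kt
Leg 3: heading 216.8°; drift -10.7° → track 206.1°, groundspeed 219.7 kt
Leg 4: heading 83.3°; drift +3.4° → track 86.7°, groundspeed 273.9 kt
Leg 5: heading 134.9°; drift -4.7° → track 130.2°, groundspeed 271.5 kt
Leg 6: heading 222.0°; drift -10.5° → track 211.5°, groundspeed 215.8 kt

Leg 1: track=200.8°, groundspeed=223.6 kt
Leg 2: track=60.9°, groundspeed=262.1 kt
Leg 3: track=206.1°, groundspeed=219.7 kt
Leg 4: track=86.7°, groundspeed=273.9 kt
Leg 5: track=130.2°, groundspeed=271.5 kt
Leg 6: track=211.5°, groundspeed=215.8 kt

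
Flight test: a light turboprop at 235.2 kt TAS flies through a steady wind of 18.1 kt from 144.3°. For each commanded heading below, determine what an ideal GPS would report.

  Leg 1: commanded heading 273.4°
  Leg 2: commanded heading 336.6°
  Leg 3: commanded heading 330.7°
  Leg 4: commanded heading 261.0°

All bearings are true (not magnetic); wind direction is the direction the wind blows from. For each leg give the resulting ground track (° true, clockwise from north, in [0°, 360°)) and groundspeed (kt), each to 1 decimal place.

Leg 1: heading 273.4°; drift +3.3° → track 276.7°, groundspeed 247.0 kt
Leg 2: heading 336.6°; drift -0.9° → track 335.7°, groundspeed 252.9 kt
Leg 3: heading 330.7°; drift -0.5° → track 330.2°, groundspeed 253.2 kt
Leg 4: heading 261.0°; drift +3.8° → track 264.8°, groundspeed 243.9 kt

Leg 1: track=276.7°, groundspeed=247.0 kt
Leg 2: track=335.7°, groundspeed=252.9 kt
Leg 3: track=330.2°, groundspeed=253.2 kt
Leg 4: track=264.8°, groundspeed=243.9 kt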